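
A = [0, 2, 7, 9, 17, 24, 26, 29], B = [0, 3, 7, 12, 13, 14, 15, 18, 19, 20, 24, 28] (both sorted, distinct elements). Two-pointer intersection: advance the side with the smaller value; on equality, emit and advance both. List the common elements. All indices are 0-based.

[i=0,j=0] 0==0 emit → i++,j++
[i=1,j=1] 2<3 → i++
[i=2,j=1] 7>3 → j++
[i=2,j=2] 7==7 emit → i++,j++
[i=3,j=3] 9<12 → i++
[i=4,j=3] 17>12 → j++
[i=4,j=4] 17>13 → j++
[i=4,j=5] 17>14 → j++
[i=4,j=6] 17>15 → j++
[i=4,j=7] 17<18 → i++
[i=5,j=7] 24>18 → j++
[i=5,j=8] 24>19 → j++
[i=5,j=9] 24>20 → j++
[i=5,j=10] 24==24 emit → i++,j++
[i=6,j=11] 26<28 → i++
[i=7,j=11] 29>28 → j++

intersection = [0, 7, 24]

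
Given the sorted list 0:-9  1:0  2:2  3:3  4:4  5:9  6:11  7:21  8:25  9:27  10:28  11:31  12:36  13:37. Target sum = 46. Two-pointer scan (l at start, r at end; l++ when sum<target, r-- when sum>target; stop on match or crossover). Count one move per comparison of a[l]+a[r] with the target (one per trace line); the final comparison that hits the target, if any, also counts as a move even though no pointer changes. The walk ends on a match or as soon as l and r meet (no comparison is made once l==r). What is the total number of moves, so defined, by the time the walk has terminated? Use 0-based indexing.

[0,13] -9+37=28 <46 → l++
[1,13] 0+37=37 <46 → l++
[2,13] 2+37=39 <46 → l++
[3,13] 3+37=40 <46 → l++
[4,13] 4+37=41 <46 → l++
[5,13] 9+37=46 → found

6 moves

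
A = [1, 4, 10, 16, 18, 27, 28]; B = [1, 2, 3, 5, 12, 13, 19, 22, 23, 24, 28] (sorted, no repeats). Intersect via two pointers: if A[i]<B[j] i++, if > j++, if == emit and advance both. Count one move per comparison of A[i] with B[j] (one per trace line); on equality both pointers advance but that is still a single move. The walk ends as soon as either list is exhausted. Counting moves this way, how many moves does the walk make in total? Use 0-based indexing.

16 moves

i=0 j=0: 1==1 emit, i++,j++
i=1 j=1: 4>2, j++
i=1 j=2: 4>3, j++
i=1 j=3: 4<5, i++
i=2 j=3: 10>5, j++
i=2 j=4: 10<12, i++
i=3 j=4: 16>12, j++
i=3 j=5: 16>13, j++
i=3 j=6: 16<19, i++
i=4 j=6: 18<19, i++
i=5 j=6: 27>19, j++
i=5 j=7: 27>22, j++
i=5 j=8: 27>23, j++
i=5 j=9: 27>24, j++
i=5 j=10: 27<28, i++
i=6 j=10: 28==28 emit, i++,j++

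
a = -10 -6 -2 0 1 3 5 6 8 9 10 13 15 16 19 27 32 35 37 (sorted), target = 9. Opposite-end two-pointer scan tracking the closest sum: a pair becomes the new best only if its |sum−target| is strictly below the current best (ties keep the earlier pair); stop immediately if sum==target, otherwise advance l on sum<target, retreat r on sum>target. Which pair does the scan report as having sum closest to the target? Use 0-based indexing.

l=0 r=18: -10+37=27 d=18 *, r--
l=0 r=17: -10+35=25 d=16 *, r--
l=0 r=16: -10+32=22 d=13 *, r--
l=0 r=15: -10+27=17 d=8 *, r--
l=0 r=14: -10+19=9 d=0 *, stop

pair (-10, 19) with sum 9 (|Δ|=0)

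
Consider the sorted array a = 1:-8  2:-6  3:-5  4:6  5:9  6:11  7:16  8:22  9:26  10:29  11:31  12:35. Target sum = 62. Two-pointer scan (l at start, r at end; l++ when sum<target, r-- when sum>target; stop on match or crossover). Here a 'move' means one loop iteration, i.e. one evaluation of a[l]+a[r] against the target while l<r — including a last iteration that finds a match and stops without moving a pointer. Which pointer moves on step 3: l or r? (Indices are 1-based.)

l=1 r=12: -8+35=27 <62, l++
l=2 r=12: -6+35=29 <62, l++
l=3 r=12: -5+35=30 <62, l++

l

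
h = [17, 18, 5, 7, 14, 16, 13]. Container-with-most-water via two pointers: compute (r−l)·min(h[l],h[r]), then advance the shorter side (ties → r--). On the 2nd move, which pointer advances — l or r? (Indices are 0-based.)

l=0 r=6: min(17,13)*6=78 best=78 *, r--
l=0 r=5: min(17,16)*5=80 best=80 *, r--

r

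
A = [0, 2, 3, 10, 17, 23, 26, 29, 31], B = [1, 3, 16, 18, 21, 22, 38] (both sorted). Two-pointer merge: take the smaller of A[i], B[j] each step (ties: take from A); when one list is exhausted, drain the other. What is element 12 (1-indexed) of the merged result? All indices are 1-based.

i=1 j=1: A[i]=0<=B[j]=1 take 0, i++
i=2 j=1: A[i]=2>B[j]=1 take 1, j++
i=2 j=2: A[i]=2<=B[j]=3 take 2, i++
i=3 j=2: A[i]=3<=B[j]=3 take 3, i++
i=4 j=2: A[i]=10>B[j]=3 take 3, j++
i=4 j=3: A[i]=10<=B[j]=16 take 10, i++
i=5 j=3: A[i]=17>B[j]=16 take 16, j++
i=5 j=4: A[i]=17<=B[j]=18 take 17, i++
i=6 j=4: A[i]=23>B[j]=18 take 18, j++
i=6 j=5: A[i]=23>B[j]=21 take 21, j++
i=6 j=6: A[i]=23>B[j]=22 take 22, j++
i=6 j=7: A[i]=23<=B[j]=38 take 23, i++
i=7 j=7: A[i]=26<=B[j]=38 take 26, i++
i=8 j=7: A[i]=29<=B[j]=38 take 29, i++
i=9 j=7: A[i]=31<=B[j]=38 take 31, i++
i=10 j=7: A done, take B[j]=38, j++

merged[12] = 23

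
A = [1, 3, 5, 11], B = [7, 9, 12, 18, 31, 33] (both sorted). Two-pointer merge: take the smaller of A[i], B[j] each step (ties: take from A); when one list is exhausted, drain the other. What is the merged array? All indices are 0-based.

i=0 j=0: A[i]=1<=B[j]=7 take 1, i++
i=1 j=0: A[i]=3<=B[j]=7 take 3, i++
i=2 j=0: A[i]=5<=B[j]=7 take 5, i++
i=3 j=0: A[i]=11>B[j]=7 take 7, j++
i=3 j=1: A[i]=11>B[j]=9 take 9, j++
i=3 j=2: A[i]=11<=B[j]=12 take 11, i++
i=4 j=2: A done, take B[j]=12, j++
i=4 j=3: A done, take B[j]=18, j++
i=4 j=4: A done, take B[j]=31, j++
i=4 j=5: A done, take B[j]=33, j++

[1, 3, 5, 7, 9, 11, 12, 18, 31, 33]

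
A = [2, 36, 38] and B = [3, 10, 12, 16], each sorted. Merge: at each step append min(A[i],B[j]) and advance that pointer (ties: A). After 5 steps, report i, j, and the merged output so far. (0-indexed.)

i=0 j=0: A[i]=2<=B[j]=3 take 2, i++
i=1 j=0: A[i]=36>B[j]=3 take 3, j++
i=1 j=1: A[i]=36>B[j]=10 take 10, j++
i=1 j=2: A[i]=36>B[j]=12 take 12, j++
i=1 j=3: A[i]=36>B[j]=16 take 16, j++

i=1, j=4, merged so far=[2, 3, 10, 12, 16]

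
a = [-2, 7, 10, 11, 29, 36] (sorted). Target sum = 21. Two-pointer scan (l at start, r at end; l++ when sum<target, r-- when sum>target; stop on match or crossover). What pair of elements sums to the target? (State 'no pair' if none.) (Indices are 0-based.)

l=0 r=5: -2+36=34 >21, r--
l=0 r=4: -2+29=27 >21, r--
l=0 r=3: -2+11=9 <21, l++
l=1 r=3: 7+11=18 <21, l++
l=2 r=3: 10+11=21, found

(10, 11)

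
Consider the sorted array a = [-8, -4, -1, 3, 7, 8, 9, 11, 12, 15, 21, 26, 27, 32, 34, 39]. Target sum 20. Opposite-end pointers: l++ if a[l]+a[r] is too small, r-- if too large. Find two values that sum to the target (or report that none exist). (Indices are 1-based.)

(-1, 21)

[1,16] -8+39=31 >20 → r--
[1,15] -8+34=26 >20 → r--
[1,14] -8+32=24 >20 → r--
[1,13] -8+27=19 <20 → l++
[2,13] -4+27=23 >20 → r--
[2,12] -4+26=22 >20 → r--
[2,11] -4+21=17 <20 → l++
[3,11] -1+21=20 → found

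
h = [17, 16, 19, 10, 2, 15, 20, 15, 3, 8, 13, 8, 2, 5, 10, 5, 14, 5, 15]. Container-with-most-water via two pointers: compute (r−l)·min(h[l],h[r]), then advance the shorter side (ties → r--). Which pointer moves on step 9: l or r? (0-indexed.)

l=0 r=18: min(17,15)*18=270 best=270 *, r--
l=0 r=17: min(17,5)*17=85 best=270, r--
l=0 r=16: min(17,14)*16=224 best=270, r--
l=0 r=15: min(17,5)*15=75 best=270, r--
l=0 r=14: min(17,10)*14=140 best=270, r--
l=0 r=13: min(17,5)*13=65 best=270, r--
l=0 r=12: min(17,2)*12=24 best=270, r--
l=0 r=11: min(17,8)*11=88 best=270, r--
l=0 r=10: min(17,13)*10=130 best=270, r--

r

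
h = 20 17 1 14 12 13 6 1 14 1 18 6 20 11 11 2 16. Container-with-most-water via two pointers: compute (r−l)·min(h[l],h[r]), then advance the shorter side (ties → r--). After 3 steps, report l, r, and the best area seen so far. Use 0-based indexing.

[0,16] min(20,16)*16=256 best=256 * → r--
[0,15] min(20,2)*15=30 best=256 → r--
[0,14] min(20,11)*14=154 best=256 → r--

l=0, r=13, best area=256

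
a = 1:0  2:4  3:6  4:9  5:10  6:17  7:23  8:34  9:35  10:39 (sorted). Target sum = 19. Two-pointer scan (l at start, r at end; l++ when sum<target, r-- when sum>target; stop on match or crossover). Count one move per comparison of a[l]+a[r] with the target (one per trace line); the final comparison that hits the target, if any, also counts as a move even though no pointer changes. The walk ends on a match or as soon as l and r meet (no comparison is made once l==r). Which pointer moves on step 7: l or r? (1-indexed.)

l

l=1 r=10: 0+39=39 >19, r--
l=1 r=9: 0+35=35 >19, r--
l=1 r=8: 0+34=34 >19, r--
l=1 r=7: 0+23=23 >19, r--
l=1 r=6: 0+17=17 <19, l++
l=2 r=6: 4+17=21 >19, r--
l=2 r=5: 4+10=14 <19, l++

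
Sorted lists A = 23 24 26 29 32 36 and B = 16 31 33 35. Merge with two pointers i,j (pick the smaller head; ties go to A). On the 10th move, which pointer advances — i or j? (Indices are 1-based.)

[i=1,j=1] A[i]=23>B[j]=16 take 16 → j++
[i=1,j=2] A[i]=23<=B[j]=31 take 23 → i++
[i=2,j=2] A[i]=24<=B[j]=31 take 24 → i++
[i=3,j=2] A[i]=26<=B[j]=31 take 26 → i++
[i=4,j=2] A[i]=29<=B[j]=31 take 29 → i++
[i=5,j=2] A[i]=32>B[j]=31 take 31 → j++
[i=5,j=3] A[i]=32<=B[j]=33 take 32 → i++
[i=6,j=3] A[i]=36>B[j]=33 take 33 → j++
[i=6,j=4] A[i]=36>B[j]=35 take 35 → j++
[i=6,j=5] B done, take A[i]=36 → i++

i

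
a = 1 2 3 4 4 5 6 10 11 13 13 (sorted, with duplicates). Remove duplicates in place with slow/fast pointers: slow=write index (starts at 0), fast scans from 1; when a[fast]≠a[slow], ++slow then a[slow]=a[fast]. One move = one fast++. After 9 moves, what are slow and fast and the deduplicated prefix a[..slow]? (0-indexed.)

slow=0 fast=1: a[fast]=2≠a[slow]=1 write a[1]=2, slow++,fast++
slow=1 fast=2: a[fast]=3≠a[slow]=2 write a[2]=3, slow++,fast++
slow=2 fast=3: a[fast]=4≠a[slow]=3 write a[3]=4, slow++,fast++
slow=3 fast=4: a[fast]=4=a[slow] dup, fast++
slow=3 fast=5: a[fast]=5≠a[slow]=4 write a[4]=5, slow++,fast++
slow=4 fast=6: a[fast]=6≠a[slow]=5 write a[5]=6, slow++,fast++
slow=5 fast=7: a[fast]=10≠a[slow]=6 write a[6]=10, slow++,fast++
slow=6 fast=8: a[fast]=11≠a[slow]=10 write a[7]=11, slow++,fast++
slow=7 fast=9: a[fast]=13≠a[slow]=11 write a[8]=13, slow++,fast++

slow=8, fast=10, prefix=[1, 2, 3, 4, 5, 6, 10, 11, 13]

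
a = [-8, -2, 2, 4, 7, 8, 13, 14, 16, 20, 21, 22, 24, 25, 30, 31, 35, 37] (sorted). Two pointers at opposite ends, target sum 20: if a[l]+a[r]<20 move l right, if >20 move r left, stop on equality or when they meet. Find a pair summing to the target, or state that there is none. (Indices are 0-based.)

[0,17] -8+37=29 >20 → r--
[0,16] -8+35=27 >20 → r--
[0,15] -8+31=23 >20 → r--
[0,14] -8+30=22 >20 → r--
[0,13] -8+25=17 <20 → l++
[1,13] -2+25=23 >20 → r--
[1,12] -2+24=22 >20 → r--
[1,11] -2+22=20 → found

(-2, 22)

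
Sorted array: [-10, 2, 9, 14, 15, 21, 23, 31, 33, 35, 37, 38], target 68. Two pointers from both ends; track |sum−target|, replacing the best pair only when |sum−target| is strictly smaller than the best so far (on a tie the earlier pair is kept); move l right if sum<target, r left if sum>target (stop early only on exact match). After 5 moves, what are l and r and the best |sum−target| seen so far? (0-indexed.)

[0,11] -10+38=28 d=40 * → l++
[1,11] 2+38=40 d=28 * → l++
[2,11] 9+38=47 d=21 * → l++
[3,11] 14+38=52 d=16 * → l++
[4,11] 15+38=53 d=15 * → l++

l=5, r=11, best |Δ|=15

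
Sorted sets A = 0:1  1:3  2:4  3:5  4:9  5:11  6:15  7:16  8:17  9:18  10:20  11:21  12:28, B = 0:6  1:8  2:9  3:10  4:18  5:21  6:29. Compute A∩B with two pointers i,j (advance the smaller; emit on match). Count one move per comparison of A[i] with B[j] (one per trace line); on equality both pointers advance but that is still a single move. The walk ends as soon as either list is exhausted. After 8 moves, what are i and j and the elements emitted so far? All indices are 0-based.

i=5, j=4, emitted=[9]

i=0 j=0: 1<6, i++
i=1 j=0: 3<6, i++
i=2 j=0: 4<6, i++
i=3 j=0: 5<6, i++
i=4 j=0: 9>6, j++
i=4 j=1: 9>8, j++
i=4 j=2: 9==9 emit, i++,j++
i=5 j=3: 11>10, j++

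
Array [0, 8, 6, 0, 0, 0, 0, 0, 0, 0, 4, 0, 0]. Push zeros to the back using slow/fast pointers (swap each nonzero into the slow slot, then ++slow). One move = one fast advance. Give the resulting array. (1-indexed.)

[8, 6, 4, 0, 0, 0, 0, 0, 0, 0, 0, 0, 0]

slow=1 fast=1: a[fast]=0, fast++
slow=1 fast=2: a[fast]=8≠0 swap→a[1]=8, slow++,fast++
slow=2 fast=3: a[fast]=6≠0 swap→a[2]=6, slow++,fast++
slow=3 fast=4: a[fast]=0, fast++
slow=3 fast=5: a[fast]=0, fast++
slow=3 fast=6: a[fast]=0, fast++
slow=3 fast=7: a[fast]=0, fast++
slow=3 fast=8: a[fast]=0, fast++
slow=3 fast=9: a[fast]=0, fast++
slow=3 fast=10: a[fast]=0, fast++
slow=3 fast=11: a[fast]=4≠0 swap→a[3]=4, slow++,fast++
slow=4 fast=12: a[fast]=0, fast++
slow=4 fast=13: a[fast]=0, fast++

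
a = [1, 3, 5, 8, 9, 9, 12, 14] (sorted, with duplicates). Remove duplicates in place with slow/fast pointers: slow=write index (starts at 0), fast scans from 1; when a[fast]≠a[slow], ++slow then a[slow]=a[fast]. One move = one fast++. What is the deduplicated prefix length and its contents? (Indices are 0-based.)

slow=0 fast=1: a[fast]=3≠a[slow]=1 write a[1]=3, slow++,fast++
slow=1 fast=2: a[fast]=5≠a[slow]=3 write a[2]=5, slow++,fast++
slow=2 fast=3: a[fast]=8≠a[slow]=5 write a[3]=8, slow++,fast++
slow=3 fast=4: a[fast]=9≠a[slow]=8 write a[4]=9, slow++,fast++
slow=4 fast=5: a[fast]=9=a[slow] dup, fast++
slow=4 fast=6: a[fast]=12≠a[slow]=9 write a[5]=12, slow++,fast++
slow=5 fast=7: a[fast]=14≠a[slow]=12 write a[6]=14, slow++,fast++

length 7; prefix = [1, 3, 5, 8, 9, 12, 14]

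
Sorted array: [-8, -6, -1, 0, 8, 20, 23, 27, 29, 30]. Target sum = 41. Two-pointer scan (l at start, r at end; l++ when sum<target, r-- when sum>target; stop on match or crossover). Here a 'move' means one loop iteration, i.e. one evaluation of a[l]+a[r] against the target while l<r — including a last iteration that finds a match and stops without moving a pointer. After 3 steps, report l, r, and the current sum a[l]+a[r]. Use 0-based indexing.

l=3, r=9, sum=30

l=0 r=9: -8+30=22 <41, l++
l=1 r=9: -6+30=24 <41, l++
l=2 r=9: -1+30=29 <41, l++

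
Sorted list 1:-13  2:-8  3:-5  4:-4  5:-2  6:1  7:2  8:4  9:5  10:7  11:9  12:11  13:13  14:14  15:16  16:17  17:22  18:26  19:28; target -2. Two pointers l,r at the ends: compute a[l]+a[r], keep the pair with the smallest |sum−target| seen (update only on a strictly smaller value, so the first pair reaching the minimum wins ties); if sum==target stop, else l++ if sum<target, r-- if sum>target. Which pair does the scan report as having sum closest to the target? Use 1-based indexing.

pair (-13, 11) with sum -2 (|Δ|=0)

l=1 r=19: -13+28=15 d=17 *, r--
l=1 r=18: -13+26=13 d=15 *, r--
l=1 r=17: -13+22=9 d=11 *, r--
l=1 r=16: -13+17=4 d=6 *, r--
l=1 r=15: -13+16=3 d=5 *, r--
l=1 r=14: -13+14=1 d=3 *, r--
l=1 r=13: -13+13=0 d=2 *, r--
l=1 r=12: -13+11=-2 d=0 *, stop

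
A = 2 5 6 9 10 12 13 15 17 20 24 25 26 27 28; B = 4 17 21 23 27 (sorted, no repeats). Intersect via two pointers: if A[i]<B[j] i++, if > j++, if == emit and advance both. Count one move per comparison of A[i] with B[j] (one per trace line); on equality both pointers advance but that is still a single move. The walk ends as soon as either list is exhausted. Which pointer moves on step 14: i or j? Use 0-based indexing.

i=0 j=0: 2<4, i++
i=1 j=0: 5>4, j++
i=1 j=1: 5<17, i++
i=2 j=1: 6<17, i++
i=3 j=1: 9<17, i++
i=4 j=1: 10<17, i++
i=5 j=1: 12<17, i++
i=6 j=1: 13<17, i++
i=7 j=1: 15<17, i++
i=8 j=1: 17==17 emit, i++,j++
i=9 j=2: 20<21, i++
i=10 j=2: 24>21, j++
i=10 j=3: 24>23, j++
i=10 j=4: 24<27, i++

i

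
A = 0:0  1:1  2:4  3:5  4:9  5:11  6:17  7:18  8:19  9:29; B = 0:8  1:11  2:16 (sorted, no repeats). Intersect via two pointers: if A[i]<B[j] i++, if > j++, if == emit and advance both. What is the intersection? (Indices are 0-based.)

intersection = [11]

[i=0,j=0] 0<8 → i++
[i=1,j=0] 1<8 → i++
[i=2,j=0] 4<8 → i++
[i=3,j=0] 5<8 → i++
[i=4,j=0] 9>8 → j++
[i=4,j=1] 9<11 → i++
[i=5,j=1] 11==11 emit → i++,j++
[i=6,j=2] 17>16 → j++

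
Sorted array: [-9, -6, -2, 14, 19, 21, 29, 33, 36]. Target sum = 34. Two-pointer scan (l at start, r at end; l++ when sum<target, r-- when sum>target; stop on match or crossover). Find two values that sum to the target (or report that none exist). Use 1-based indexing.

(-2, 36)

[1,9] -9+36=27 <34 → l++
[2,9] -6+36=30 <34 → l++
[3,9] -2+36=34 → found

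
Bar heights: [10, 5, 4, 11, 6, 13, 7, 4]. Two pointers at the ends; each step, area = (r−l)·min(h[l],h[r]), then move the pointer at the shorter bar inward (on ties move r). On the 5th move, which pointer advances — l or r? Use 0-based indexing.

[0,7] min(10,4)*7=28 best=28 * → r--
[0,6] min(10,7)*6=42 best=42 * → r--
[0,5] min(10,13)*5=50 best=50 * → l++
[1,5] min(5,13)*4=20 best=50 → l++
[2,5] min(4,13)*3=12 best=50 → l++

l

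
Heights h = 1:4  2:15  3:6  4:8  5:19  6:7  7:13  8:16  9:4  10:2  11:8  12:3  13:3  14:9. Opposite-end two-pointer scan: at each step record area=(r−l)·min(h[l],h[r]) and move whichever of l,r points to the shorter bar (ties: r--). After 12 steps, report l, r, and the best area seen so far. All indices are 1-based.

l=1 r=14: min(4,9)*13=52 best=52 *, l++
l=2 r=14: min(15,9)*12=108 best=108 *, r--
l=2 r=13: min(15,3)*11=33 best=108, r--
l=2 r=12: min(15,3)*10=30 best=108, r--
l=2 r=11: min(15,8)*9=72 best=108, r--
l=2 r=10: min(15,2)*8=16 best=108, r--
l=2 r=9: min(15,4)*7=28 best=108, r--
l=2 r=8: min(15,16)*6=90 best=108, l++
l=3 r=8: min(6,16)*5=30 best=108, l++
l=4 r=8: min(8,16)*4=32 best=108, l++
l=5 r=8: min(19,16)*3=48 best=108, r--
l=5 r=7: min(19,13)*2=26 best=108, r--

l=5, r=6, best area=108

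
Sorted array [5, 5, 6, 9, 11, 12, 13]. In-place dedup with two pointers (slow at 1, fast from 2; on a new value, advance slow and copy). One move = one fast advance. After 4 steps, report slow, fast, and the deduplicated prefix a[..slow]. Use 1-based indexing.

slow=1 fast=2: a[fast]=5=a[slow] dup, fast++
slow=1 fast=3: a[fast]=6≠a[slow]=5 write a[2]=6, slow++,fast++
slow=2 fast=4: a[fast]=9≠a[slow]=6 write a[3]=9, slow++,fast++
slow=3 fast=5: a[fast]=11≠a[slow]=9 write a[4]=11, slow++,fast++

slow=4, fast=6, prefix=[5, 6, 9, 11]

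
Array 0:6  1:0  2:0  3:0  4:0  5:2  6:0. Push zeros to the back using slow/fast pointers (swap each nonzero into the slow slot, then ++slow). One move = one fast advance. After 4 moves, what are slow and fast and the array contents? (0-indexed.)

slow=1, fast=4, a=[6, 0, 0, 0, 0, 2, 0]

(s=0,f=0) a[fast]=6≠0 swap→a[0]=6 → slow++,fast++
(s=1,f=1) a[fast]=0 → fast++
(s=1,f=2) a[fast]=0 → fast++
(s=1,f=3) a[fast]=0 → fast++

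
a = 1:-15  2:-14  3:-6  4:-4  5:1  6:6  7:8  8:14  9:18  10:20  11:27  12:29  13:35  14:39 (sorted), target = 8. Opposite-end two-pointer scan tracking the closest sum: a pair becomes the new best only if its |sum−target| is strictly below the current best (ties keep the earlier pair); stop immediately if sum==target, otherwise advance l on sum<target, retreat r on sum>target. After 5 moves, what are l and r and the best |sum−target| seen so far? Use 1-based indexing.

l=2, r=10, best |Δ|=3

[1,14] -15+39=24 d=16 * → r--
[1,13] -15+35=20 d=12 * → r--
[1,12] -15+29=14 d=6 * → r--
[1,11] -15+27=12 d=4 * → r--
[1,10] -15+20=5 d=3 * → l++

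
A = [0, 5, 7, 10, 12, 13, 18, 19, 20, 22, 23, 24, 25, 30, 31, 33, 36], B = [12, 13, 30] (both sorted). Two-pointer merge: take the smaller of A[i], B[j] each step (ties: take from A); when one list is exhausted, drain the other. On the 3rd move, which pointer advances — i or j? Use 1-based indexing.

i

i=1 j=1: A[i]=0<=B[j]=12 take 0, i++
i=2 j=1: A[i]=5<=B[j]=12 take 5, i++
i=3 j=1: A[i]=7<=B[j]=12 take 7, i++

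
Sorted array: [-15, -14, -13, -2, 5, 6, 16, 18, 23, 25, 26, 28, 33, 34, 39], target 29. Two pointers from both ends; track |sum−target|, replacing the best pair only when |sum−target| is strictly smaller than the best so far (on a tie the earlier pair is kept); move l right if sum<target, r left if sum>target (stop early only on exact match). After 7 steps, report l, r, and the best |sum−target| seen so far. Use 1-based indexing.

[1,15] -15+39=24 d=5 * → l++
[2,15] -14+39=25 d=4 * → l++
[3,15] -13+39=26 d=3 * → l++
[4,15] -2+39=37 d=8 → r--
[4,14] -2+34=32 d=3 → r--
[4,13] -2+33=31 d=2 * → r--
[4,12] -2+28=26 d=3 → l++

l=5, r=12, best |Δ|=2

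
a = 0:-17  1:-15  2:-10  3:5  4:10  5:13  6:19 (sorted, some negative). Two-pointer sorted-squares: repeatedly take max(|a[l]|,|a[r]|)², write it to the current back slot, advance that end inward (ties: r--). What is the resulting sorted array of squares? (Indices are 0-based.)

[25, 100, 100, 169, 225, 289, 361]

l=0 r=6: |-17|<=|19| out[6]=361, r--
l=0 r=5: |-17|>|13| out[5]=289, l++
l=1 r=5: |-15|>|13| out[4]=225, l++
l=2 r=5: |-10|<=|13| out[3]=169, r--
l=2 r=4: |-10|<=|10| out[2]=100, r--
l=2 r=3: |-10|>|5| out[1]=100, l++
l=3 r=3: |5|<=|5| out[0]=25, r--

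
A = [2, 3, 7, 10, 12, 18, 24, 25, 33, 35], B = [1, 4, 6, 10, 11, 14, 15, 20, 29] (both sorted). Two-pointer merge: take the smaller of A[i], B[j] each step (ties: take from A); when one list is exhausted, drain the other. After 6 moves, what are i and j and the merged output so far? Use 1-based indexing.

[i=1,j=1] A[i]=2>B[j]=1 take 1 → j++
[i=1,j=2] A[i]=2<=B[j]=4 take 2 → i++
[i=2,j=2] A[i]=3<=B[j]=4 take 3 → i++
[i=3,j=2] A[i]=7>B[j]=4 take 4 → j++
[i=3,j=3] A[i]=7>B[j]=6 take 6 → j++
[i=3,j=4] A[i]=7<=B[j]=10 take 7 → i++

i=4, j=4, merged so far=[1, 2, 3, 4, 6, 7]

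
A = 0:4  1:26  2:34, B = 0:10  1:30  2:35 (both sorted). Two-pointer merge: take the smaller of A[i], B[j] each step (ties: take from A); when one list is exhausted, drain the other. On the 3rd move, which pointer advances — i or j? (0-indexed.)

[i=0,j=0] A[i]=4<=B[j]=10 take 4 → i++
[i=1,j=0] A[i]=26>B[j]=10 take 10 → j++
[i=1,j=1] A[i]=26<=B[j]=30 take 26 → i++

i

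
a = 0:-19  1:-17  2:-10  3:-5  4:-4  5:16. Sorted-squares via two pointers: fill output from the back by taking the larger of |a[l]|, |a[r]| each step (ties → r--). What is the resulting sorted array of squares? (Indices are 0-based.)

[16, 25, 100, 256, 289, 361]

l=0 r=5: |-19|>|16| out[5]=361, l++
l=1 r=5: |-17|>|16| out[4]=289, l++
l=2 r=5: |-10|<=|16| out[3]=256, r--
l=2 r=4: |-10|>|-4| out[2]=100, l++
l=3 r=4: |-5|>|-4| out[1]=25, l++
l=4 r=4: |-4|<=|-4| out[0]=16, r--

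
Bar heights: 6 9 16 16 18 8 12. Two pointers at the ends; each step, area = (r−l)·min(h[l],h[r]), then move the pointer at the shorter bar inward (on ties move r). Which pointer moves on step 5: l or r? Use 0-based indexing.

l

l=0 r=6: min(6,12)*6=36 best=36 *, l++
l=1 r=6: min(9,12)*5=45 best=45 *, l++
l=2 r=6: min(16,12)*4=48 best=48 *, r--
l=2 r=5: min(16,8)*3=24 best=48, r--
l=2 r=4: min(16,18)*2=32 best=48, l++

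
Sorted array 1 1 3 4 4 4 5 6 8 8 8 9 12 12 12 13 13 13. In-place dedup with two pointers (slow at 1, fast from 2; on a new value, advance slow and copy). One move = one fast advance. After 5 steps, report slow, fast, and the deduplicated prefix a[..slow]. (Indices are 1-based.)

slow=3, fast=7, prefix=[1, 3, 4]

slow=1 fast=2: a[fast]=1=a[slow] dup, fast++
slow=1 fast=3: a[fast]=3≠a[slow]=1 write a[2]=3, slow++,fast++
slow=2 fast=4: a[fast]=4≠a[slow]=3 write a[3]=4, slow++,fast++
slow=3 fast=5: a[fast]=4=a[slow] dup, fast++
slow=3 fast=6: a[fast]=4=a[slow] dup, fast++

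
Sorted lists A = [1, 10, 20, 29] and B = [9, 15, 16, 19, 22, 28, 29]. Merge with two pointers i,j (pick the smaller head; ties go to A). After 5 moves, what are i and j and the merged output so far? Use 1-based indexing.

i=3, j=4, merged so far=[1, 9, 10, 15, 16]

[i=1,j=1] A[i]=1<=B[j]=9 take 1 → i++
[i=2,j=1] A[i]=10>B[j]=9 take 9 → j++
[i=2,j=2] A[i]=10<=B[j]=15 take 10 → i++
[i=3,j=2] A[i]=20>B[j]=15 take 15 → j++
[i=3,j=3] A[i]=20>B[j]=16 take 16 → j++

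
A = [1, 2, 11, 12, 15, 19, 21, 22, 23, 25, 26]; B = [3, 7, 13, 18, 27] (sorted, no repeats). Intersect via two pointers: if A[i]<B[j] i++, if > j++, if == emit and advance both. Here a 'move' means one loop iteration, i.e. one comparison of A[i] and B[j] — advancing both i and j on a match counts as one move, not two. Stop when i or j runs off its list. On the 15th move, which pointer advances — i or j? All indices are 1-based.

[i=1,j=1] 1<3 → i++
[i=2,j=1] 2<3 → i++
[i=3,j=1] 11>3 → j++
[i=3,j=2] 11>7 → j++
[i=3,j=3] 11<13 → i++
[i=4,j=3] 12<13 → i++
[i=5,j=3] 15>13 → j++
[i=5,j=4] 15<18 → i++
[i=6,j=4] 19>18 → j++
[i=6,j=5] 19<27 → i++
[i=7,j=5] 21<27 → i++
[i=8,j=5] 22<27 → i++
[i=9,j=5] 23<27 → i++
[i=10,j=5] 25<27 → i++
[i=11,j=5] 26<27 → i++

i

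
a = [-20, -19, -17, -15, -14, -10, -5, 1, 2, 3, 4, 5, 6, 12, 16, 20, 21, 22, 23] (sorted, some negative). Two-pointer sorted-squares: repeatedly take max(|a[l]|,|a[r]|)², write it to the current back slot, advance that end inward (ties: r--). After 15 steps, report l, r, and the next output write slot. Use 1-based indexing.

l=8, r=11, next write slot=4

[1,19] |-20|<=|23| out[19]=529 → r--
[1,18] |-20|<=|22| out[18]=484 → r--
[1,17] |-20|<=|21| out[17]=441 → r--
[1,16] |-20|<=|20| out[16]=400 → r--
[1,15] |-20|>|16| out[15]=400 → l++
[2,15] |-19|>|16| out[14]=361 → l++
[3,15] |-17|>|16| out[13]=289 → l++
[4,15] |-15|<=|16| out[12]=256 → r--
[4,14] |-15|>|12| out[11]=225 → l++
[5,14] |-14|>|12| out[10]=196 → l++
[6,14] |-10|<=|12| out[9]=144 → r--
[6,13] |-10|>|6| out[8]=100 → l++
[7,13] |-5|<=|6| out[7]=36 → r--
[7,12] |-5|<=|5| out[6]=25 → r--
[7,11] |-5|>|4| out[5]=25 → l++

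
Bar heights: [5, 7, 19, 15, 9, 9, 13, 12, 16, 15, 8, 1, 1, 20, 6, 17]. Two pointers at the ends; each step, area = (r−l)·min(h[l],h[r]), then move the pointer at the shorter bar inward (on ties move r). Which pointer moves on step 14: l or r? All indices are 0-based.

[0,15] min(5,17)*15=75 best=75 * → l++
[1,15] min(7,17)*14=98 best=98 * → l++
[2,15] min(19,17)*13=221 best=221 * → r--
[2,14] min(19,6)*12=72 best=221 → r--
[2,13] min(19,20)*11=209 best=221 → l++
[3,13] min(15,20)*10=150 best=221 → l++
[4,13] min(9,20)*9=81 best=221 → l++
[5,13] min(9,20)*8=72 best=221 → l++
[6,13] min(13,20)*7=91 best=221 → l++
[7,13] min(12,20)*6=72 best=221 → l++
[8,13] min(16,20)*5=80 best=221 → l++
[9,13] min(15,20)*4=60 best=221 → l++
[10,13] min(8,20)*3=24 best=221 → l++
[11,13] min(1,20)*2=2 best=221 → l++

l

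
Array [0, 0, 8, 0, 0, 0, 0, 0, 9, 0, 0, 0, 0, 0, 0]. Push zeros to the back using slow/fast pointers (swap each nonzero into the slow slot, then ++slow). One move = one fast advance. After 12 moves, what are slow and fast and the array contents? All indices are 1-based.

slow=1 fast=1: a[fast]=0, fast++
slow=1 fast=2: a[fast]=0, fast++
slow=1 fast=3: a[fast]=8≠0 swap→a[1]=8, slow++,fast++
slow=2 fast=4: a[fast]=0, fast++
slow=2 fast=5: a[fast]=0, fast++
slow=2 fast=6: a[fast]=0, fast++
slow=2 fast=7: a[fast]=0, fast++
slow=2 fast=8: a[fast]=0, fast++
slow=2 fast=9: a[fast]=9≠0 swap→a[2]=9, slow++,fast++
slow=3 fast=10: a[fast]=0, fast++
slow=3 fast=11: a[fast]=0, fast++
slow=3 fast=12: a[fast]=0, fast++

slow=3, fast=13, a=[8, 9, 0, 0, 0, 0, 0, 0, 0, 0, 0, 0, 0, 0, 0]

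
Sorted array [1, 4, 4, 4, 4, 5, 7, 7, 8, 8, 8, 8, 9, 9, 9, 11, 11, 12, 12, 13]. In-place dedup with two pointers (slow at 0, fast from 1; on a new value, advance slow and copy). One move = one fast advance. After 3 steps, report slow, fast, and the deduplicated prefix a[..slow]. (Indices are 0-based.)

slow=0 fast=1: a[fast]=4≠a[slow]=1 write a[1]=4, slow++,fast++
slow=1 fast=2: a[fast]=4=a[slow] dup, fast++
slow=1 fast=3: a[fast]=4=a[slow] dup, fast++

slow=1, fast=4, prefix=[1, 4]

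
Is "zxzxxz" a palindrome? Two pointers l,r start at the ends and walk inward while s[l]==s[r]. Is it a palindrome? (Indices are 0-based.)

l=0 r=5: 'z'=='z', l++,r--
l=1 r=4: 'x'=='x', l++,r--
l=2 r=3: 'z'!='x', stop

not a palindrome (mismatch at 2,3)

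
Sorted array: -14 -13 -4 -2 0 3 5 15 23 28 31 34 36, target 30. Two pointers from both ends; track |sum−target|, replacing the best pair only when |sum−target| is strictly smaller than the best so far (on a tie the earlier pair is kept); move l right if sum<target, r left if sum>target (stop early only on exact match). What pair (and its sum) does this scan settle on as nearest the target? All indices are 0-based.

l=0 r=12: -14+36=22 d=8 *, l++
l=1 r=12: -13+36=23 d=7 *, l++
l=2 r=12: -4+36=32 d=2 *, r--
l=2 r=11: -4+34=30 d=0 *, stop

pair (-4, 34) with sum 30 (|Δ|=0)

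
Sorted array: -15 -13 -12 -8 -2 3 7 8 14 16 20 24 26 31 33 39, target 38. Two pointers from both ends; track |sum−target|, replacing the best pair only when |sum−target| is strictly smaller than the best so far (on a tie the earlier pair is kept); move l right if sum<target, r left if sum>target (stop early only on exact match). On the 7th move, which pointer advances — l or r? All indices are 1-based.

l

l=1 r=16: -15+39=24 d=14 *, l++
l=2 r=16: -13+39=26 d=12 *, l++
l=3 r=16: -12+39=27 d=11 *, l++
l=4 r=16: -8+39=31 d=7 *, l++
l=5 r=16: -2+39=37 d=1 *, l++
l=6 r=16: 3+39=42 d=4, r--
l=6 r=15: 3+33=36 d=2, l++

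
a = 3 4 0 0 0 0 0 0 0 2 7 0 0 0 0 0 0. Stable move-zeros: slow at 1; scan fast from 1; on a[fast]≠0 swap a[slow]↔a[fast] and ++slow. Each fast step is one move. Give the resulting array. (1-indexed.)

slow=1 fast=1: a[fast]=3≠0 swap→a[1]=3, slow++,fast++
slow=2 fast=2: a[fast]=4≠0 swap→a[2]=4, slow++,fast++
slow=3 fast=3: a[fast]=0, fast++
slow=3 fast=4: a[fast]=0, fast++
slow=3 fast=5: a[fast]=0, fast++
slow=3 fast=6: a[fast]=0, fast++
slow=3 fast=7: a[fast]=0, fast++
slow=3 fast=8: a[fast]=0, fast++
slow=3 fast=9: a[fast]=0, fast++
slow=3 fast=10: a[fast]=2≠0 swap→a[3]=2, slow++,fast++
slow=4 fast=11: a[fast]=7≠0 swap→a[4]=7, slow++,fast++
slow=5 fast=12: a[fast]=0, fast++
slow=5 fast=13: a[fast]=0, fast++
slow=5 fast=14: a[fast]=0, fast++
slow=5 fast=15: a[fast]=0, fast++
slow=5 fast=16: a[fast]=0, fast++
slow=5 fast=17: a[fast]=0, fast++

[3, 4, 2, 7, 0, 0, 0, 0, 0, 0, 0, 0, 0, 0, 0, 0, 0]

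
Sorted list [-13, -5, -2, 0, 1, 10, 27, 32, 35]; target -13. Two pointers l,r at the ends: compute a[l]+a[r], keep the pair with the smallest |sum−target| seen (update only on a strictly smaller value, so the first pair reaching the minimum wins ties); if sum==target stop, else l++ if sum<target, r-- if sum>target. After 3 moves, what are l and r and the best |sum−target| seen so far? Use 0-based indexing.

[0,8] -13+35=22 d=35 * → r--
[0,7] -13+32=19 d=32 * → r--
[0,6] -13+27=14 d=27 * → r--

l=0, r=5, best |Δ|=27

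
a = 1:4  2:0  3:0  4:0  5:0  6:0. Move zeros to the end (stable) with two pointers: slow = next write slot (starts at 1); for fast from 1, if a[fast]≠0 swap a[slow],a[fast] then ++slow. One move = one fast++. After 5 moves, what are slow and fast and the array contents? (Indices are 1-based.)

slow=1 fast=1: a[fast]=4≠0 swap→a[1]=4, slow++,fast++
slow=2 fast=2: a[fast]=0, fast++
slow=2 fast=3: a[fast]=0, fast++
slow=2 fast=4: a[fast]=0, fast++
slow=2 fast=5: a[fast]=0, fast++

slow=2, fast=6, a=[4, 0, 0, 0, 0, 0]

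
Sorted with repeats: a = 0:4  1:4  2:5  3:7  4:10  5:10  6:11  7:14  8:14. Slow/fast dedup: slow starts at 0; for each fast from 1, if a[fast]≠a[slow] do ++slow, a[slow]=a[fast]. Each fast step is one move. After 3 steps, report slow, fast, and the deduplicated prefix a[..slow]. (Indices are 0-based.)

slow=0 fast=1: a[fast]=4=a[slow] dup, fast++
slow=0 fast=2: a[fast]=5≠a[slow]=4 write a[1]=5, slow++,fast++
slow=1 fast=3: a[fast]=7≠a[slow]=5 write a[2]=7, slow++,fast++

slow=2, fast=4, prefix=[4, 5, 7]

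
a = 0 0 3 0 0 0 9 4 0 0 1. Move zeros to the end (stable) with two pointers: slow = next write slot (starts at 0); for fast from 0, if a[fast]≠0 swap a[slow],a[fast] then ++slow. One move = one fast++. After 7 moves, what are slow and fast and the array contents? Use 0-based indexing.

slow=2, fast=7, a=[3, 9, 0, 0, 0, 0, 0, 4, 0, 0, 1]

(s=0,f=0) a[fast]=0 → fast++
(s=0,f=1) a[fast]=0 → fast++
(s=0,f=2) a[fast]=3≠0 swap→a[0]=3 → slow++,fast++
(s=1,f=3) a[fast]=0 → fast++
(s=1,f=4) a[fast]=0 → fast++
(s=1,f=5) a[fast]=0 → fast++
(s=1,f=6) a[fast]=9≠0 swap→a[1]=9 → slow++,fast++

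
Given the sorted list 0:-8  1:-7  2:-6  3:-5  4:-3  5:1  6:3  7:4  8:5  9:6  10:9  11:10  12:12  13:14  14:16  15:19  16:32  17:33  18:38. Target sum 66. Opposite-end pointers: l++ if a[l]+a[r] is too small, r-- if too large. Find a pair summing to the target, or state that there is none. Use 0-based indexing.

l=0 r=18: -8+38=30 <66, l++
l=1 r=18: -7+38=31 <66, l++
l=2 r=18: -6+38=32 <66, l++
l=3 r=18: -5+38=33 <66, l++
l=4 r=18: -3+38=35 <66, l++
l=5 r=18: 1+38=39 <66, l++
l=6 r=18: 3+38=41 <66, l++
l=7 r=18: 4+38=42 <66, l++
l=8 r=18: 5+38=43 <66, l++
l=9 r=18: 6+38=44 <66, l++
l=10 r=18: 9+38=47 <66, l++
l=11 r=18: 10+38=48 <66, l++
l=12 r=18: 12+38=50 <66, l++
l=13 r=18: 14+38=52 <66, l++
l=14 r=18: 16+38=54 <66, l++
l=15 r=18: 19+38=57 <66, l++
l=16 r=18: 32+38=70 >66, r--
l=16 r=17: 32+33=65 <66, l++

no pair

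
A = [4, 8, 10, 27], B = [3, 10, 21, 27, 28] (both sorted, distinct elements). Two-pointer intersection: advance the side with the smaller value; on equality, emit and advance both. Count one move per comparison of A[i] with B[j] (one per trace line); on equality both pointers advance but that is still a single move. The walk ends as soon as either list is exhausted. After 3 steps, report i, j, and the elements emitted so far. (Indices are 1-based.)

i=1 j=1: 4>3, j++
i=1 j=2: 4<10, i++
i=2 j=2: 8<10, i++

i=3, j=2, emitted=[]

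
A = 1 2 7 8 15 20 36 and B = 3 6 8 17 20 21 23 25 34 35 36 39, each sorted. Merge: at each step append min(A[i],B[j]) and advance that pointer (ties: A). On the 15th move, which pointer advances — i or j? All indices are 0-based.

j

[i=0,j=0] A[i]=1<=B[j]=3 take 1 → i++
[i=1,j=0] A[i]=2<=B[j]=3 take 2 → i++
[i=2,j=0] A[i]=7>B[j]=3 take 3 → j++
[i=2,j=1] A[i]=7>B[j]=6 take 6 → j++
[i=2,j=2] A[i]=7<=B[j]=8 take 7 → i++
[i=3,j=2] A[i]=8<=B[j]=8 take 8 → i++
[i=4,j=2] A[i]=15>B[j]=8 take 8 → j++
[i=4,j=3] A[i]=15<=B[j]=17 take 15 → i++
[i=5,j=3] A[i]=20>B[j]=17 take 17 → j++
[i=5,j=4] A[i]=20<=B[j]=20 take 20 → i++
[i=6,j=4] A[i]=36>B[j]=20 take 20 → j++
[i=6,j=5] A[i]=36>B[j]=21 take 21 → j++
[i=6,j=6] A[i]=36>B[j]=23 take 23 → j++
[i=6,j=7] A[i]=36>B[j]=25 take 25 → j++
[i=6,j=8] A[i]=36>B[j]=34 take 34 → j++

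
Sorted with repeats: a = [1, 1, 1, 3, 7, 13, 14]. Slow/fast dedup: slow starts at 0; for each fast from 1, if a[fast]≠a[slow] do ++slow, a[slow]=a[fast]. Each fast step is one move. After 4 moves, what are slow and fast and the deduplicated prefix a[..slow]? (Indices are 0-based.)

slow=0 fast=1: a[fast]=1=a[slow] dup, fast++
slow=0 fast=2: a[fast]=1=a[slow] dup, fast++
slow=0 fast=3: a[fast]=3≠a[slow]=1 write a[1]=3, slow++,fast++
slow=1 fast=4: a[fast]=7≠a[slow]=3 write a[2]=7, slow++,fast++

slow=2, fast=5, prefix=[1, 3, 7]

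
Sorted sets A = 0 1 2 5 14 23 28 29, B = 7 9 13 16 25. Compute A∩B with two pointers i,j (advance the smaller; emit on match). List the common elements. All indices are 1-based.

intersection = []

[i=1,j=1] 0<7 → i++
[i=2,j=1] 1<7 → i++
[i=3,j=1] 2<7 → i++
[i=4,j=1] 5<7 → i++
[i=5,j=1] 14>7 → j++
[i=5,j=2] 14>9 → j++
[i=5,j=3] 14>13 → j++
[i=5,j=4] 14<16 → i++
[i=6,j=4] 23>16 → j++
[i=6,j=5] 23<25 → i++
[i=7,j=5] 28>25 → j++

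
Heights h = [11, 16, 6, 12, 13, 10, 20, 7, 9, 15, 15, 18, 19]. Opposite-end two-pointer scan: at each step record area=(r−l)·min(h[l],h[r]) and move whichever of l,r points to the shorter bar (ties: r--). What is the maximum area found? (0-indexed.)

l=0 r=12: min(11,19)*12=132 best=132 *, l++
l=1 r=12: min(16,19)*11=176 best=176 *, l++
l=2 r=12: min(6,19)*10=60 best=176, l++
l=3 r=12: min(12,19)*9=108 best=176, l++
l=4 r=12: min(13,19)*8=104 best=176, l++
l=5 r=12: min(10,19)*7=70 best=176, l++
l=6 r=12: min(20,19)*6=114 best=176, r--
l=6 r=11: min(20,18)*5=90 best=176, r--
l=6 r=10: min(20,15)*4=60 best=176, r--
l=6 r=9: min(20,15)*3=45 best=176, r--
l=6 r=8: min(20,9)*2=18 best=176, r--
l=6 r=7: min(20,7)*1=7 best=176, r--

max area = 176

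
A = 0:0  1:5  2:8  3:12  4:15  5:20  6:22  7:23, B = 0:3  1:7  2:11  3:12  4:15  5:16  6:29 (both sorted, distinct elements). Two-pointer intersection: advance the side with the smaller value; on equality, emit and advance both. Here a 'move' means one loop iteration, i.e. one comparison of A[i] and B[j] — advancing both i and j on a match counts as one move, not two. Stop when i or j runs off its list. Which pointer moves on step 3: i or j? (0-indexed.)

i=0 j=0: 0<3, i++
i=1 j=0: 5>3, j++
i=1 j=1: 5<7, i++

i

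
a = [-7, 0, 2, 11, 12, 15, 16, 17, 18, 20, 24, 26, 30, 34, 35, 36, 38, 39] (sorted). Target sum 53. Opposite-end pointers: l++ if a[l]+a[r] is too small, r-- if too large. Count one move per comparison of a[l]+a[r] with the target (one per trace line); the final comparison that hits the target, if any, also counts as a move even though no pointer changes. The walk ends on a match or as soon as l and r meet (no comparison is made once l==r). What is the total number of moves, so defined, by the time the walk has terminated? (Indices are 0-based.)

7 moves

l=0 r=17: -7+39=32 <53, l++
l=1 r=17: 0+39=39 <53, l++
l=2 r=17: 2+39=41 <53, l++
l=3 r=17: 11+39=50 <53, l++
l=4 r=17: 12+39=51 <53, l++
l=5 r=17: 15+39=54 >53, r--
l=5 r=16: 15+38=53, found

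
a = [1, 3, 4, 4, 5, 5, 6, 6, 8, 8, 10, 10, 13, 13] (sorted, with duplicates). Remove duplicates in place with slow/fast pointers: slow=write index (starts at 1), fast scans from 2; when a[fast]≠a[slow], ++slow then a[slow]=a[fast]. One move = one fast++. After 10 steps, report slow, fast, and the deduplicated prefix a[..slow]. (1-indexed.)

slow=7, fast=12, prefix=[1, 3, 4, 5, 6, 8, 10]

(s=1,f=2) a[fast]=3≠a[slow]=1 write a[2]=3 → slow++,fast++
(s=2,f=3) a[fast]=4≠a[slow]=3 write a[3]=4 → slow++,fast++
(s=3,f=4) a[fast]=4=a[slow] dup → fast++
(s=3,f=5) a[fast]=5≠a[slow]=4 write a[4]=5 → slow++,fast++
(s=4,f=6) a[fast]=5=a[slow] dup → fast++
(s=4,f=7) a[fast]=6≠a[slow]=5 write a[5]=6 → slow++,fast++
(s=5,f=8) a[fast]=6=a[slow] dup → fast++
(s=5,f=9) a[fast]=8≠a[slow]=6 write a[6]=8 → slow++,fast++
(s=6,f=10) a[fast]=8=a[slow] dup → fast++
(s=6,f=11) a[fast]=10≠a[slow]=8 write a[7]=10 → slow++,fast++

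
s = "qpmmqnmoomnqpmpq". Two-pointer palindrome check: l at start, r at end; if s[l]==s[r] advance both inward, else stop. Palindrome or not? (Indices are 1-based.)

not a palindrome (mismatch at 4,13)

[1,16] 'q'=='q' → l++,r--
[2,15] 'p'=='p' → l++,r--
[3,14] 'm'=='m' → l++,r--
[4,13] 'm'!='p' → stop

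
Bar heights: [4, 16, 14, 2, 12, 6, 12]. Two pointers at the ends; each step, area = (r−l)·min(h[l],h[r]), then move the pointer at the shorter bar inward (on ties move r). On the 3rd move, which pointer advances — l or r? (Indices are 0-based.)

r

l=0 r=6: min(4,12)*6=24 best=24 *, l++
l=1 r=6: min(16,12)*5=60 best=60 *, r--
l=1 r=5: min(16,6)*4=24 best=60, r--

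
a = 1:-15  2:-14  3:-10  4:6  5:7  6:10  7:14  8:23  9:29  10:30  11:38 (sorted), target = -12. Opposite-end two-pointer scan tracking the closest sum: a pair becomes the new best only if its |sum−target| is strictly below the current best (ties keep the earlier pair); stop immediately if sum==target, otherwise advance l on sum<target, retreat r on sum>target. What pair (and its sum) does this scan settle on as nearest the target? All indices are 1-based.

l=1 r=11: -15+38=23 d=35 *, r--
l=1 r=10: -15+30=15 d=27 *, r--
l=1 r=9: -15+29=14 d=26 *, r--
l=1 r=8: -15+23=8 d=20 *, r--
l=1 r=7: -15+14=-1 d=11 *, r--
l=1 r=6: -15+10=-5 d=7 *, r--
l=1 r=5: -15+7=-8 d=4 *, r--
l=1 r=4: -15+6=-9 d=3 *, r--
l=1 r=3: -15+-10=-25 d=13, l++
l=2 r=3: -14+-10=-24 d=12, l++

pair (-15, 6) with sum -9 (|Δ|=3)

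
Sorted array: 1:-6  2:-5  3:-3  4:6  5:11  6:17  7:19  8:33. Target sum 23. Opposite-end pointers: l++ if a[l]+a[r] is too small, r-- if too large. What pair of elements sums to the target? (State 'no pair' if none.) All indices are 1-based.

l=1 r=8: -6+33=27 >23, r--
l=1 r=7: -6+19=13 <23, l++
l=2 r=7: -5+19=14 <23, l++
l=3 r=7: -3+19=16 <23, l++
l=4 r=7: 6+19=25 >23, r--
l=4 r=6: 6+17=23, found

(6, 17)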